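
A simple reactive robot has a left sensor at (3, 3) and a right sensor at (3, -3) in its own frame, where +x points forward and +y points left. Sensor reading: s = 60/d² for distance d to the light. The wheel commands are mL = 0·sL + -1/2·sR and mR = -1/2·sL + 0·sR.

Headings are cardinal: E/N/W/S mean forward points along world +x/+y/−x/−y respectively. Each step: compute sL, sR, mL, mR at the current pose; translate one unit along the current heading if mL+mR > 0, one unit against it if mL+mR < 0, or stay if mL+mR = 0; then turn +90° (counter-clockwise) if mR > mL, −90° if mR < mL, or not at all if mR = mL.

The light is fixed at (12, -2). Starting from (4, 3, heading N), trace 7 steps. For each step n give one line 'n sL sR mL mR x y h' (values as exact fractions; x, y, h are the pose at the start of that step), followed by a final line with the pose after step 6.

n=0: pose=(4,3,N); sL=12/37, sR=60/89; mL=-30/89, mR=-6/37; mL+mR=-1644/3293 → advance -1; mR−mL=576/3293 → turn +1·90°
n=1: pose=(4,2,W); sL=30/61, sR=6/17; mL=-3/17, mR=-15/61; mL+mR=-438/1037 → advance -1; mR−mL=-72/1037 → turn -1·90°
n=2: pose=(5,2,N); sL=60/149, sR=12/13; mL=-6/13, mR=-30/149; mL+mR=-1284/1937 → advance -1; mR−mL=504/1937 → turn +1·90°
n=3: pose=(5,1,W); sL=3/5, sR=15/34; mL=-15/68, mR=-3/10; mL+mR=-177/340 → advance -1; mR−mL=-27/340 → turn -1·90°
n=4: pose=(6,1,N); sL=20/39, sR=4/3; mL=-2/3, mR=-10/39; mL+mR=-12/13 → advance -1; mR−mL=16/39 → turn +1·90°
n=5: pose=(6,0,W); sL=30/41, sR=30/53; mL=-15/53, mR=-15/41; mL+mR=-1410/2173 → advance -1; mR−mL=-180/2173 → turn -1·90°
n=6: pose=(7,0,N); sL=60/89, sR=60/29; mL=-30/29, mR=-30/89; mL+mR=-3540/2581 → advance -1; mR−mL=1800/2581 → turn +1·90°

0 12/37 60/89 -30/89 -6/37 4 3 N
1 30/61 6/17 -3/17 -15/61 4 2 W
2 60/149 12/13 -6/13 -30/149 5 2 N
3 3/5 15/34 -15/68 -3/10 5 1 W
4 20/39 4/3 -2/3 -10/39 6 1 N
5 30/41 30/53 -15/53 -15/41 6 0 W
6 60/89 60/29 -30/29 -30/89 7 0 N
final 7 -1 W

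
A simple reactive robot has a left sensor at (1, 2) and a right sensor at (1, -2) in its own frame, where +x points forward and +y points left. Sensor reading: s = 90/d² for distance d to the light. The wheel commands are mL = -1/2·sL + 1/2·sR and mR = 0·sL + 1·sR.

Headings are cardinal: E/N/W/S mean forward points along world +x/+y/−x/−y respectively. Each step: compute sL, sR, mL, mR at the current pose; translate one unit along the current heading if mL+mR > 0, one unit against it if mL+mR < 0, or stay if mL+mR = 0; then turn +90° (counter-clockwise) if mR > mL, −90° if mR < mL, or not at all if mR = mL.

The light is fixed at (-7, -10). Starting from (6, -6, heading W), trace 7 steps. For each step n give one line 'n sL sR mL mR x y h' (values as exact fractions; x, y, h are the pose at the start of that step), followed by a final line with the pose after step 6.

n=0: pose=(6,-6,W); sL=45/74, sR=1/2; mL=-2/37, mR=1/2; mL+mR=33/74 → advance +1; mR−mL=41/74 → turn +1·90°
n=1: pose=(5,-6,S); sL=18/41, sR=90/109; mL=864/4469, mR=90/109; mL+mR=4554/4469 → advance +1; mR−mL=2826/4469 → turn +1·90°
n=2: pose=(5,-7,E); sL=45/97, sR=9/17; mL=54/1649, mR=9/17; mL+mR=927/1649 → advance +1; mR−mL=819/1649 → turn +1·90°
n=3: pose=(6,-7,N); sL=90/137, sR=90/241; mL=-4680/33017, mR=90/241; mL+mR=7650/33017 → advance +1; mR−mL=17010/33017 → turn +1·90°
n=4: pose=(6,-6,W); sL=45/74, sR=1/2; mL=-2/37, mR=1/2; mL+mR=33/74 → advance +1; mR−mL=41/74 → turn +1·90°
n=5: pose=(5,-6,S); sL=18/41, sR=90/109; mL=864/4469, mR=90/109; mL+mR=4554/4469 → advance +1; mR−mL=2826/4469 → turn +1·90°
n=6: pose=(5,-7,E); sL=45/97, sR=9/17; mL=54/1649, mR=9/17; mL+mR=927/1649 → advance +1; mR−mL=819/1649 → turn +1·90°

0 45/74 1/2 -2/37 1/2 6 -6 W
1 18/41 90/109 864/4469 90/109 5 -6 S
2 45/97 9/17 54/1649 9/17 5 -7 E
3 90/137 90/241 -4680/33017 90/241 6 -7 N
4 45/74 1/2 -2/37 1/2 6 -6 W
5 18/41 90/109 864/4469 90/109 5 -6 S
6 45/97 9/17 54/1649 9/17 5 -7 E
final 6 -7 N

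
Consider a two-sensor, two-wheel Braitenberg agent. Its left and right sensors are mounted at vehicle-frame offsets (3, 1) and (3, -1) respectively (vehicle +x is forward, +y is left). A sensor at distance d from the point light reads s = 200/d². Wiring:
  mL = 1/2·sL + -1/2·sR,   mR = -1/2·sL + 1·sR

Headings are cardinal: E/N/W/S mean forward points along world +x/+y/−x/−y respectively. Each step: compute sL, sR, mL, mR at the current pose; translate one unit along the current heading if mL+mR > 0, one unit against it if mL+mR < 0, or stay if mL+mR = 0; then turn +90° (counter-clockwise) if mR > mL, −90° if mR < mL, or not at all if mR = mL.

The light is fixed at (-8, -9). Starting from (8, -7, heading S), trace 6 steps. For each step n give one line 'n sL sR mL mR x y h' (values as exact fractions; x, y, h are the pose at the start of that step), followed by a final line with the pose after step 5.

0 20/29 100/113 -320/3277 1770/3277 8 -7 S
1 40/73 200/361 -80/26353 7380/26353 8 -8 E
2 25/34 10/17 5/68 15/68 9 -8 N
3 200/197 40/41 160/8077 3780/8077 9 -7 W
4 20/29 100/113 -320/3277 1770/3277 8 -7 S
5 40/73 200/361 -80/26353 7380/26353 8 -8 E
final 9 -8 N

n=0: pose=(8,-7,S); sL=20/29, sR=100/113; mL=-320/3277, mR=1770/3277; mL+mR=50/113 → advance +1; mR−mL=2090/3277 → turn +1·90°
n=1: pose=(8,-8,E); sL=40/73, sR=200/361; mL=-80/26353, mR=7380/26353; mL+mR=100/361 → advance +1; mR−mL=7460/26353 → turn +1·90°
n=2: pose=(9,-8,N); sL=25/34, sR=10/17; mL=5/68, mR=15/68; mL+mR=5/17 → advance +1; mR−mL=5/34 → turn +1·90°
n=3: pose=(9,-7,W); sL=200/197, sR=40/41; mL=160/8077, mR=3780/8077; mL+mR=20/41 → advance +1; mR−mL=3620/8077 → turn +1·90°
n=4: pose=(8,-7,S); sL=20/29, sR=100/113; mL=-320/3277, mR=1770/3277; mL+mR=50/113 → advance +1; mR−mL=2090/3277 → turn +1·90°
n=5: pose=(8,-8,E); sL=40/73, sR=200/361; mL=-80/26353, mR=7380/26353; mL+mR=100/361 → advance +1; mR−mL=7460/26353 → turn +1·90°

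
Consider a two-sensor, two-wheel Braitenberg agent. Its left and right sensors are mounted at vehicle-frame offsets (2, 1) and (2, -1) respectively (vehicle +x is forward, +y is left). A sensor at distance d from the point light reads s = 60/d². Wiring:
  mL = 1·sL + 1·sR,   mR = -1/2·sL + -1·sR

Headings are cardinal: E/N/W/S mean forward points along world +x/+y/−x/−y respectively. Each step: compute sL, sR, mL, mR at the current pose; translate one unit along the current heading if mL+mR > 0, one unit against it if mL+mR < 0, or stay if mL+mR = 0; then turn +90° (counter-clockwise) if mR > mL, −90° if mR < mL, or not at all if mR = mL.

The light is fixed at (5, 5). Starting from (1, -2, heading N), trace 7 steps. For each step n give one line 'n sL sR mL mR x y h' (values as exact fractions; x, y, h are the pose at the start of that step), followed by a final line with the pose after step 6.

0 6/5 30/17 252/85 -201/85 1 -2 N
1 60/29 60/53 4920/1537 -3330/1537 1 -1 E
2 15/17 3/4 111/68 -81/68 2 -1 S
3 60/89 60/61 9000/5429 -7170/5429 2 -2 W
4 6/5 30/17 252/85 -201/85 1 -2 N
5 60/29 60/53 4920/1537 -3330/1537 1 -1 E
6 15/17 3/4 111/68 -81/68 2 -1 S
final 2 -2 W

n=0: pose=(1,-2,N); sL=6/5, sR=30/17; mL=252/85, mR=-201/85; mL+mR=3/5 → advance +1; mR−mL=-453/85 → turn -1·90°
n=1: pose=(1,-1,E); sL=60/29, sR=60/53; mL=4920/1537, mR=-3330/1537; mL+mR=30/29 → advance +1; mR−mL=-8250/1537 → turn -1·90°
n=2: pose=(2,-1,S); sL=15/17, sR=3/4; mL=111/68, mR=-81/68; mL+mR=15/34 → advance +1; mR−mL=-48/17 → turn -1·90°
n=3: pose=(2,-2,W); sL=60/89, sR=60/61; mL=9000/5429, mR=-7170/5429; mL+mR=30/89 → advance +1; mR−mL=-16170/5429 → turn -1·90°
n=4: pose=(1,-2,N); sL=6/5, sR=30/17; mL=252/85, mR=-201/85; mL+mR=3/5 → advance +1; mR−mL=-453/85 → turn -1·90°
n=5: pose=(1,-1,E); sL=60/29, sR=60/53; mL=4920/1537, mR=-3330/1537; mL+mR=30/29 → advance +1; mR−mL=-8250/1537 → turn -1·90°
n=6: pose=(2,-1,S); sL=15/17, sR=3/4; mL=111/68, mR=-81/68; mL+mR=15/34 → advance +1; mR−mL=-48/17 → turn -1·90°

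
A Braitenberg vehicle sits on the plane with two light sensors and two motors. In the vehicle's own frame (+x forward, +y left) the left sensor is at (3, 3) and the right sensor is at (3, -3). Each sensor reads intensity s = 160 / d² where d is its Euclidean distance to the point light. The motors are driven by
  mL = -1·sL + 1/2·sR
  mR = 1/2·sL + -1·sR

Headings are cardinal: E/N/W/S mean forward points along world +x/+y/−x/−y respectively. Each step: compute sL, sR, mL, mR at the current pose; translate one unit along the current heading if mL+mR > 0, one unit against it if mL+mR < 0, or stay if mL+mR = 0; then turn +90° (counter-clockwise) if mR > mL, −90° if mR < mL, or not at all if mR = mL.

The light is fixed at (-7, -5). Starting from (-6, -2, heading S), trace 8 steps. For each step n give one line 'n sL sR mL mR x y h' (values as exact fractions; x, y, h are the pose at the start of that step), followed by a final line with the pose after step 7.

n=0: pose=(-6,-2,S); sL=10, sR=40; mL=10, mR=-35; mL+mR=-25 → advance -1; mR−mL=-45 → turn -1·90°
n=1: pose=(-6,-1,W); sL=32, sR=160/53; mL=-1616/53, mR=688/53; mL+mR=-928/53 → advance -1; mR−mL=2304/53 → turn +1·90°
n=2: pose=(-5,-1,S); sL=80/13, sR=80; mL=440/13, mR=-1000/13; mL+mR=-560/13 → advance -1; mR−mL=-1440/13 → turn -1·90°
n=3: pose=(-5,0,W); sL=32, sR=32/13; mL=-400/13, mR=176/13; mL+mR=-224/13 → advance -1; mR−mL=576/13 → turn +1·90°
n=4: pose=(-4,0,S); sL=4, sR=40; mL=16, mR=-38; mL+mR=-22 → advance -1; mR−mL=-54 → turn -1·90°
n=5: pose=(-4,1,W); sL=160/9, sR=160/81; mL=-1360/81, mR=560/81; mL+mR=-800/81 → advance -1; mR−mL=640/27 → turn +1·90°
n=6: pose=(-3,1,S); sL=80/29, sR=16; mL=152/29, mR=-424/29; mL+mR=-272/29 → advance -1; mR−mL=-576/29 → turn -1·90°
n=7: pose=(-3,2,W); sL=160/17, sR=160/101; mL=-14800/1717, mR=5360/1717; mL+mR=-9440/1717 → advance -1; mR−mL=20160/1717 → turn +1·90°

0 10 40 10 -35 -6 -2 S
1 32 160/53 -1616/53 688/53 -6 -1 W
2 80/13 80 440/13 -1000/13 -5 -1 S
3 32 32/13 -400/13 176/13 -5 0 W
4 4 40 16 -38 -4 0 S
5 160/9 160/81 -1360/81 560/81 -4 1 W
6 80/29 16 152/29 -424/29 -3 1 S
7 160/17 160/101 -14800/1717 5360/1717 -3 2 W
final -2 2 S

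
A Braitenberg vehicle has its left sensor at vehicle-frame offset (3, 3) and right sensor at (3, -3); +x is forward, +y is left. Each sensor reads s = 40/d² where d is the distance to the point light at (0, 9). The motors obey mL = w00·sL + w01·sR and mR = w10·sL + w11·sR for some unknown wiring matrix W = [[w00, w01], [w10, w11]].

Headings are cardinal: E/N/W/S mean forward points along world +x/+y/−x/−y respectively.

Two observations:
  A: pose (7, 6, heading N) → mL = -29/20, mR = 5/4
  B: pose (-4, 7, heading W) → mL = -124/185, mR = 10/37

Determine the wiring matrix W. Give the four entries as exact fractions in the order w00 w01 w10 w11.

obs A: pose=(7,6,N) → sL=5/2, sR=2/5, mL=-29/20, mR=5/4
obs B: pose=(-4,7,W) → sL=20/37, sR=4/5, mL=-124/185, mR=10/37
sensor matrix S = [[5/2, 2/5], [20/37, 4/5]]; det S = 66/37
solve [mL_A; mL_B] = S·[w00; w01] and [mR_A; mR_B] = S·[w10; w11]:
  w00 = -1/2, w01 = -1/2, w10 = 1/2, w11 = 0

-1/2 -1/2 1/2 0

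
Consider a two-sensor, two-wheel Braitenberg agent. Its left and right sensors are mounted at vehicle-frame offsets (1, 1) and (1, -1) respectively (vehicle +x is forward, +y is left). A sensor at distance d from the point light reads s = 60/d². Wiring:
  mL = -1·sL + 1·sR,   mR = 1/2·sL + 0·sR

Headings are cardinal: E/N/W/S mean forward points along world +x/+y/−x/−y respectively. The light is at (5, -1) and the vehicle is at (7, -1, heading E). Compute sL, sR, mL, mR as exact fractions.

left sensor world pos  = (8, 0); dL² = 10
right sensor world pos = (8, -2); dR² = 10
sL = 60/10 = 6
sR = 60/10 = 6
mL = -1·sL + 1·sR = 0
mR = 1/2·sL + 0·sR = 3

6 6 0 3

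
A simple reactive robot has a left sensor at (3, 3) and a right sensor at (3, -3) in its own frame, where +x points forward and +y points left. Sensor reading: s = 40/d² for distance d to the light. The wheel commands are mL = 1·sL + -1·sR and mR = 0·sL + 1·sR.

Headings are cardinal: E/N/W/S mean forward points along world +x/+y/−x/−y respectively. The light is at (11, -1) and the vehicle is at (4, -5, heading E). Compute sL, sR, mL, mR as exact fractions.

left sensor world pos  = (7, -2); dL² = 17
right sensor world pos = (7, -8); dR² = 65
sL = 40/17 = 40/17
sR = 40/65 = 8/13
mL = 1·sL + -1·sR = 384/221
mR = 0·sL + 1·sR = 8/13

40/17 8/13 384/221 8/13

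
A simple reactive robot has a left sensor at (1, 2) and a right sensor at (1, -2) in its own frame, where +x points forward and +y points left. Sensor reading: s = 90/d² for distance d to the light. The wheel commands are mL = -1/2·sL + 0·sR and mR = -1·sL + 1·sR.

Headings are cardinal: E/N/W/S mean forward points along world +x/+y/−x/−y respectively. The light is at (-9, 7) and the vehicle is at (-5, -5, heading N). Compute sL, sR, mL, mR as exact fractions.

18/25 90/157 -9/25 -576/3925

left sensor world pos  = (-7, -4); dL² = 125
right sensor world pos = (-3, -4); dR² = 157
sL = 90/125 = 18/25
sR = 90/157 = 90/157
mL = -1/2·sL + 0·sR = -9/25
mR = -1·sL + 1·sR = -576/3925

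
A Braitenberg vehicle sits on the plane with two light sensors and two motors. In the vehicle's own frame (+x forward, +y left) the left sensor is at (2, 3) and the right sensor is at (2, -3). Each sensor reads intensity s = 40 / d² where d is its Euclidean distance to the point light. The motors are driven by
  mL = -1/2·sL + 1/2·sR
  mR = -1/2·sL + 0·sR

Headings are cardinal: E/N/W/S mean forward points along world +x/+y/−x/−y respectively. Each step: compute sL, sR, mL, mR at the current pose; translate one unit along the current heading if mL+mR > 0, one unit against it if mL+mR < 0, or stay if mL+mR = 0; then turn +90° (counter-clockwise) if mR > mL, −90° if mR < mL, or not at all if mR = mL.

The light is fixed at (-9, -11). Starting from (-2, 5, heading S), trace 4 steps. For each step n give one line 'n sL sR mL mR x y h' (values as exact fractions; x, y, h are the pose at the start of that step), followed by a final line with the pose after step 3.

n=0: pose=(-2,5,S); sL=5/37, sR=10/53; mL=105/3922, mR=-5/74; mL+mR=-80/1961 → advance -1; mR−mL=-5/53 → turn -1·90°
n=1: pose=(-2,6,W); sL=40/221, sR=8/85; mL=-48/1105, mR=-20/221; mL+mR=-148/1105 → advance -1; mR−mL=-4/85 → turn -1·90°
n=2: pose=(-1,6,N); sL=20/193, sR=20/241; mL=-480/46513, mR=-10/193; mL+mR=-2890/46513 → advance -1; mR−mL=-10/241 → turn -1·90°
n=3: pose=(-1,5,E); sL=40/461, sR=40/269; mL=3840/124009, mR=-20/461; mL+mR=-1540/124009 → advance -1; mR−mL=-20/269 → turn -1·90°

0 5/37 10/53 105/3922 -5/74 -2 5 S
1 40/221 8/85 -48/1105 -20/221 -2 6 W
2 20/193 20/241 -480/46513 -10/193 -1 6 N
3 40/461 40/269 3840/124009 -20/461 -1 5 E
final -2 5 S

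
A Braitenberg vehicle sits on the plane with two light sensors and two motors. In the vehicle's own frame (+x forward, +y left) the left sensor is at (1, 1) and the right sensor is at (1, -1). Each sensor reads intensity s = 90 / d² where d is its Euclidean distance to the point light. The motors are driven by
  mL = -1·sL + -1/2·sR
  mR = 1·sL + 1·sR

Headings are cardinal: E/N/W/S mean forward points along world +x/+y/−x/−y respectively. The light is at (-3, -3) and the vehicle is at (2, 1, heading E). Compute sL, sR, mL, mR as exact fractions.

left sensor world pos  = (3, 2); dL² = 61
right sensor world pos = (3, 0); dR² = 45
sL = 90/61 = 90/61
sR = 90/45 = 2
mL = -1·sL + -1/2·sR = -151/61
mR = 1·sL + 1·sR = 212/61

90/61 2 -151/61 212/61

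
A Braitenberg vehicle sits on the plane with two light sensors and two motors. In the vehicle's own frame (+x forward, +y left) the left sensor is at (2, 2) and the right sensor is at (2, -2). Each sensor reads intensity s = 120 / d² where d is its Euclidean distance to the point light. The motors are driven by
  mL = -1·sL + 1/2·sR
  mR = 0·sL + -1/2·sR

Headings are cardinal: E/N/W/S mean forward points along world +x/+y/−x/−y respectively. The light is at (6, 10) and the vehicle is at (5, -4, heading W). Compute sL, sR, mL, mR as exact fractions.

left sensor world pos  = (3, -6); dL² = 265
right sensor world pos = (3, -2); dR² = 153
sL = 120/265 = 24/53
sR = 120/153 = 40/51
mL = -1·sL + 1/2·sR = -164/2703
mR = 0·sL + -1/2·sR = -20/51

24/53 40/51 -164/2703 -20/51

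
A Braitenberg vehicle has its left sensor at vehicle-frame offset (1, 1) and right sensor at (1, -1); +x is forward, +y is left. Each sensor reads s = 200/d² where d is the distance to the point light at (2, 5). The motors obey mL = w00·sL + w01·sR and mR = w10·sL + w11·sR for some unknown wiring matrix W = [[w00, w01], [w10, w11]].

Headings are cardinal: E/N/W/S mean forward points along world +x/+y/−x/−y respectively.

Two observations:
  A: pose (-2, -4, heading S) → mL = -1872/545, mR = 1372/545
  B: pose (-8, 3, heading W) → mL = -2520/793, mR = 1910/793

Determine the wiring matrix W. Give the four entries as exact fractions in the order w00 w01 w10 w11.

-1 -1 1/2 1

obs A: pose=(-2,-4,S) → sL=200/109, sR=8/5, mL=-1872/545, mR=1372/545
obs B: pose=(-8,3,W) → sL=20/13, sR=100/61, mL=-2520/793, mR=1910/793
sensor matrix S = [[200/109, 8/5], [20/13, 100/61]]; det S = 47232/86437
solve [mL_A; mL_B] = S·[w00; w01] and [mR_A; mR_B] = S·[w10; w11]:
  w00 = -1, w01 = -1, w10 = 1/2, w11 = 1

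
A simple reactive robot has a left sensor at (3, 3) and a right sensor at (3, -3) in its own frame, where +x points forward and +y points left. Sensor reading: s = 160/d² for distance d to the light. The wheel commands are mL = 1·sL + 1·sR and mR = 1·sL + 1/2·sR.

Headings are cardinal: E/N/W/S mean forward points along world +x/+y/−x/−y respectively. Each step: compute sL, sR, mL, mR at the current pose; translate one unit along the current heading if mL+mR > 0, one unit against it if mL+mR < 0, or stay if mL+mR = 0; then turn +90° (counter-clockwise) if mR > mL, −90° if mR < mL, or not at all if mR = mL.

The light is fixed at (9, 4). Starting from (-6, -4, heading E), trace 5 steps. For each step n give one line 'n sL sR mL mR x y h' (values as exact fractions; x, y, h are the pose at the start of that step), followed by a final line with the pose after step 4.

n=0: pose=(-6,-4,E); sL=160/169, sR=32/53; mL=13888/8957, mR=11184/8957; mL+mR=25072/8957 → advance +1; mR−mL=-16/53 → turn -1·90°
n=1: pose=(-5,-4,S); sL=80/121, sR=16/41; mL=5216/4961, mR=4248/4961; mL+mR=9464/4961 → advance +1; mR−mL=-8/41 → turn -1·90°
n=2: pose=(-5,-5,W); sL=160/433, sR=32/65; mL=24256/28145, mR=17328/28145; mL+mR=41584/28145 → advance +1; mR−mL=-16/65 → turn -1·90°
n=3: pose=(-6,-5,N); sL=4/9, sR=8/9; mL=4/3, mR=8/9; mL+mR=20/9 → advance +1; mR−mL=-4/9 → turn -1·90°
n=4: pose=(-6,-4,E); sL=160/169, sR=32/53; mL=13888/8957, mR=11184/8957; mL+mR=25072/8957 → advance +1; mR−mL=-16/53 → turn -1·90°

0 160/169 32/53 13888/8957 11184/8957 -6 -4 E
1 80/121 16/41 5216/4961 4248/4961 -5 -4 S
2 160/433 32/65 24256/28145 17328/28145 -5 -5 W
3 4/9 8/9 4/3 8/9 -6 -5 N
4 160/169 32/53 13888/8957 11184/8957 -6 -4 E
final -5 -4 S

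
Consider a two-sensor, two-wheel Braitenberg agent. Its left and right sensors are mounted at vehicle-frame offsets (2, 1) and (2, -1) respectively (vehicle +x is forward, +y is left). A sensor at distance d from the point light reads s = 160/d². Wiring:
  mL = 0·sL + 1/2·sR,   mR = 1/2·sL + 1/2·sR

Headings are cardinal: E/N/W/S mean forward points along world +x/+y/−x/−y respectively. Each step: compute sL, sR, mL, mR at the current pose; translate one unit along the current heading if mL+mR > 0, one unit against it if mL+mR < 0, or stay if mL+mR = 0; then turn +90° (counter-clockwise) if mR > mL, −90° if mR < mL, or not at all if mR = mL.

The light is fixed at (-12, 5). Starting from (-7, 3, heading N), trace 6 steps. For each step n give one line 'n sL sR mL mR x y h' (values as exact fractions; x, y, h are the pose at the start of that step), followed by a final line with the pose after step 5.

0 10 40/9 20/9 65/9 -7 3 N
1 160/13 160/9 80/9 1760/117 -7 4 W
2 80/17 80/9 40/9 1040/153 -8 4 S
3 160/37 32/9 16/9 1312/333 -8 3 E
4 10 40/9 20/9 65/9 -7 3 N
5 160/13 160/9 80/9 1760/117 -7 4 W
final -8 4 S

n=0: pose=(-7,3,N); sL=10, sR=40/9; mL=20/9, mR=65/9; mL+mR=85/9 → advance +1; mR−mL=5 → turn +1·90°
n=1: pose=(-7,4,W); sL=160/13, sR=160/9; mL=80/9, mR=1760/117; mL+mR=2800/117 → advance +1; mR−mL=80/13 → turn +1·90°
n=2: pose=(-8,4,S); sL=80/17, sR=80/9; mL=40/9, mR=1040/153; mL+mR=1720/153 → advance +1; mR−mL=40/17 → turn +1·90°
n=3: pose=(-8,3,E); sL=160/37, sR=32/9; mL=16/9, mR=1312/333; mL+mR=1904/333 → advance +1; mR−mL=80/37 → turn +1·90°
n=4: pose=(-7,3,N); sL=10, sR=40/9; mL=20/9, mR=65/9; mL+mR=85/9 → advance +1; mR−mL=5 → turn +1·90°
n=5: pose=(-7,4,W); sL=160/13, sR=160/9; mL=80/9, mR=1760/117; mL+mR=2800/117 → advance +1; mR−mL=80/13 → turn +1·90°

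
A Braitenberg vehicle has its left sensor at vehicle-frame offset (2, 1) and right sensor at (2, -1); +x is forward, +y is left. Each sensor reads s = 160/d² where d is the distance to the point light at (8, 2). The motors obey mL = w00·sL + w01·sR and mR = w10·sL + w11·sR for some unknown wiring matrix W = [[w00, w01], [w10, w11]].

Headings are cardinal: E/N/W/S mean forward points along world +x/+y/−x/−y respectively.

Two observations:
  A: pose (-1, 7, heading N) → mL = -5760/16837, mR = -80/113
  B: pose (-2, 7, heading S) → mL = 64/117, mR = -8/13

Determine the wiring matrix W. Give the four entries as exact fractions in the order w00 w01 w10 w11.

1 -1 0 -1/2

obs A: pose=(-1,7,N) → sL=160/149, sR=160/113, mL=-5760/16837, mR=-80/113
obs B: pose=(-2,7,S) → sL=16/9, sR=16/13, mL=64/117, mR=-8/13
sensor matrix S = [[160/149, 160/113], [16/9, 16/13]]; det S = -2355200/1969929
solve [mL_A; mL_B] = S·[w00; w01] and [mR_A; mR_B] = S·[w10; w11]:
  w00 = 1, w01 = -1, w10 = 0, w11 = -1/2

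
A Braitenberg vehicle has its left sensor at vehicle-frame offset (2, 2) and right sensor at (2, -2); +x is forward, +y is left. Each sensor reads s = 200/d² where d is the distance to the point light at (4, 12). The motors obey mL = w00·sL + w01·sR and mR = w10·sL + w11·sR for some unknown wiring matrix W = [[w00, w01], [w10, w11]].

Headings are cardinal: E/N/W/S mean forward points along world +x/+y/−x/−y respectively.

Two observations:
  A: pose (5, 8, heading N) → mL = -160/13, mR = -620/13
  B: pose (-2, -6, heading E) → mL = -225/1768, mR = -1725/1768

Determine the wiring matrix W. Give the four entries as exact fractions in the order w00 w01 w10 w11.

obs A: pose=(5,8,N) → sL=40, sR=200/13, mL=-160/13, mR=-620/13
obs B: pose=(-2,-6,E) → sL=25/34, sR=25/52, mL=-225/1768, mR=-1725/1768
sensor matrix S = [[40, 200/13], [25/34, 25/52]]; det S = 1750/221
solve [mL_A; mL_B] = S·[w00; w01] and [mR_A; mR_B] = S·[w10; w11]:
  w00 = -1/2, w01 = 1/2, w10 = -1, w11 = -1/2

-1/2 1/2 -1 -1/2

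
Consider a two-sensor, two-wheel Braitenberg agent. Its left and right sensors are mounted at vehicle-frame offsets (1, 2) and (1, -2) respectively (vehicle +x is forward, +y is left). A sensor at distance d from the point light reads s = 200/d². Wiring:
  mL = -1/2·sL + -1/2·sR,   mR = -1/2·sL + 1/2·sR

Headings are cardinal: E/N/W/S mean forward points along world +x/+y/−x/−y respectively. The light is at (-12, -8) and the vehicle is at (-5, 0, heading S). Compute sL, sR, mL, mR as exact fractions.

left sensor world pos  = (-3, -1); dL² = 130
right sensor world pos = (-7, -1); dR² = 74
sL = 200/130 = 20/13
sR = 200/74 = 100/37
mL = -1/2·sL + -1/2·sR = -1020/481
mR = -1/2·sL + 1/2·sR = 280/481

20/13 100/37 -1020/481 280/481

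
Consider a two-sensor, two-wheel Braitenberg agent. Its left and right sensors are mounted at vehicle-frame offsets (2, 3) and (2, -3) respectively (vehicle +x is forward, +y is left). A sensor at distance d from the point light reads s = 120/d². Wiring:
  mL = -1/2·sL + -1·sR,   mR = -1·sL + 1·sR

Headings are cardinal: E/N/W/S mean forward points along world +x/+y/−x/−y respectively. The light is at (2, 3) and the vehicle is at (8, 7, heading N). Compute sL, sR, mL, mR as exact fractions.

left sensor world pos  = (5, 9); dL² = 45
right sensor world pos = (11, 9); dR² = 117
sL = 120/45 = 8/3
sR = 120/117 = 40/39
mL = -1/2·sL + -1·sR = -92/39
mR = -1·sL + 1·sR = -64/39

8/3 40/39 -92/39 -64/39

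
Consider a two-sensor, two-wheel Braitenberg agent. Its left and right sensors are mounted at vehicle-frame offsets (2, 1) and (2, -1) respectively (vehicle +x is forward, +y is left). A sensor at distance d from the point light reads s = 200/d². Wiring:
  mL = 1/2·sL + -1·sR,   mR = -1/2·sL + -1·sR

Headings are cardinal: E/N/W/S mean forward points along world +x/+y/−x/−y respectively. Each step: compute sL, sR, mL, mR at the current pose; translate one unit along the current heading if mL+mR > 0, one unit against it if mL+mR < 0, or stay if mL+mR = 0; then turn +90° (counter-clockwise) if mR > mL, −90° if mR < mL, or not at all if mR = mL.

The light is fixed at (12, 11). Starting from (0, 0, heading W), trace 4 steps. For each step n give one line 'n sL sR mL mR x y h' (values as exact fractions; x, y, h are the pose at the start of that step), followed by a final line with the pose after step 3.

0 10/17 25/37 -240/629 -610/629 0 0 W
1 8/9 200/181 -1076/1629 -2524/1629 1 0 N
2 100/101 4/5 -154/505 -654/505 1 -1 E
3 200/317 40/73 -5380/23141 -19980/23141 0 -1 S
final 0 0 W

n=0: pose=(0,0,W); sL=10/17, sR=25/37; mL=-240/629, mR=-610/629; mL+mR=-50/37 → advance -1; mR−mL=-10/17 → turn -1·90°
n=1: pose=(1,0,N); sL=8/9, sR=200/181; mL=-1076/1629, mR=-2524/1629; mL+mR=-400/181 → advance -1; mR−mL=-8/9 → turn -1·90°
n=2: pose=(1,-1,E); sL=100/101, sR=4/5; mL=-154/505, mR=-654/505; mL+mR=-8/5 → advance -1; mR−mL=-100/101 → turn -1·90°
n=3: pose=(0,-1,S); sL=200/317, sR=40/73; mL=-5380/23141, mR=-19980/23141; mL+mR=-80/73 → advance -1; mR−mL=-200/317 → turn -1·90°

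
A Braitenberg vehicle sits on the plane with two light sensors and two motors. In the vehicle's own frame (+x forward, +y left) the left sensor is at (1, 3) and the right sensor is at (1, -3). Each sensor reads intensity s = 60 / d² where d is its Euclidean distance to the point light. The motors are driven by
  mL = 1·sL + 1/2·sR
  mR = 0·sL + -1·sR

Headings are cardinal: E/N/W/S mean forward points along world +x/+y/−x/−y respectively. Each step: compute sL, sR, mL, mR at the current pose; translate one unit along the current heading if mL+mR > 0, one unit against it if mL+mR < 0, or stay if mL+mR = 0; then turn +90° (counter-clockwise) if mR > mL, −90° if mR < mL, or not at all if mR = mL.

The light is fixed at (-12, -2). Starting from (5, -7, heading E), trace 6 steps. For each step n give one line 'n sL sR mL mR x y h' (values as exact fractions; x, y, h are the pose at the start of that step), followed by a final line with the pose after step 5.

0 15/82 15/97 1035/3977 -15/97 5 -7 E
1 20/159 20/87 370/1537 -20/87 6 -7 S
2 6/37 30/149 1449/5513 -30/149 6 -8 W
3 60/221 12/85 378/1105 -12/85 5 -8 N
4 15/82 15/97 1035/3977 -15/97 5 -7 E
5 20/159 20/87 370/1537 -20/87 6 -7 S
final 6 -8 W

n=0: pose=(5,-7,E); sL=15/82, sR=15/97; mL=1035/3977, mR=-15/97; mL+mR=420/3977 → advance +1; mR−mL=-1650/3977 → turn -1·90°
n=1: pose=(6,-7,S); sL=20/159, sR=20/87; mL=370/1537, mR=-20/87; mL+mR=50/4611 → advance +1; mR−mL=-2170/4611 → turn -1·90°
n=2: pose=(6,-8,W); sL=6/37, sR=30/149; mL=1449/5513, mR=-30/149; mL+mR=339/5513 → advance +1; mR−mL=-2559/5513 → turn -1·90°
n=3: pose=(5,-8,N); sL=60/221, sR=12/85; mL=378/1105, mR=-12/85; mL+mR=222/1105 → advance +1; mR−mL=-534/1105 → turn -1·90°
n=4: pose=(5,-7,E); sL=15/82, sR=15/97; mL=1035/3977, mR=-15/97; mL+mR=420/3977 → advance +1; mR−mL=-1650/3977 → turn -1·90°
n=5: pose=(6,-7,S); sL=20/159, sR=20/87; mL=370/1537, mR=-20/87; mL+mR=50/4611 → advance +1; mR−mL=-2170/4611 → turn -1·90°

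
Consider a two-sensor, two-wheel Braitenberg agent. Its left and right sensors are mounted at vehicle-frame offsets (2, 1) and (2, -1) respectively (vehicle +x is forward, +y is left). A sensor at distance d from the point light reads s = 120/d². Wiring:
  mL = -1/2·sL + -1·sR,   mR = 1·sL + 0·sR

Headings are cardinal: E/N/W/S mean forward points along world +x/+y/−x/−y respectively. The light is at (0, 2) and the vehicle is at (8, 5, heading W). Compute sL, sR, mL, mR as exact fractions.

3 30/13 -99/26 3

left sensor world pos  = (6, 4); dL² = 40
right sensor world pos = (6, 6); dR² = 52
sL = 120/40 = 3
sR = 120/52 = 30/13
mL = -1/2·sL + -1·sR = -99/26
mR = 1·sL + 0·sR = 3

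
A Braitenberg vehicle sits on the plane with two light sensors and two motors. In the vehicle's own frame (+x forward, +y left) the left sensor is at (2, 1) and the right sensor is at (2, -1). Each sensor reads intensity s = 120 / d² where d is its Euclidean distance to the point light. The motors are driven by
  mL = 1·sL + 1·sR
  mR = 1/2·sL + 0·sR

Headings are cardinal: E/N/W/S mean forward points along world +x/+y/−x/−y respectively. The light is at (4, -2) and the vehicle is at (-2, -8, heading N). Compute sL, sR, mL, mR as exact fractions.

24/13 120/41 2544/533 12/13

left sensor world pos  = (-3, -6); dL² = 65
right sensor world pos = (-1, -6); dR² = 41
sL = 120/65 = 24/13
sR = 120/41 = 120/41
mL = 1·sL + 1·sR = 2544/533
mR = 1/2·sL + 0·sR = 12/13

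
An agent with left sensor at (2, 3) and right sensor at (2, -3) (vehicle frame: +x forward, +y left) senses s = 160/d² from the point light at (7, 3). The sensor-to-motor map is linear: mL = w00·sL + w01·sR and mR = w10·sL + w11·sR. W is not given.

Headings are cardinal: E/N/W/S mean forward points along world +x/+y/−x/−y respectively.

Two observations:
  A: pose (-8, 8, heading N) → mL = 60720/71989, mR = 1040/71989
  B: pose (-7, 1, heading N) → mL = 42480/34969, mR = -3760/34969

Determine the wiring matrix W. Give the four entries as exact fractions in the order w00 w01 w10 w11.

obs A: pose=(-8,8,N) → sL=160/373, sR=160/193, mL=60720/71989, mR=1040/71989
obs B: pose=(-7,1,N) → sL=160/289, sR=160/121, mL=42480/34969, mR=-3760/34969
sensor matrix S = [[160/373, 160/193], [160/289, 160/121]]; det S = 272486400/2517383341
solve [mL_A; mL_B] = S·[w00; w01] and [mR_A; mR_B] = S·[w10; w11]:
  w00 = 1, w01 = 1/2, w10 = 1, w11 = -1/2

1 1/2 1 -1/2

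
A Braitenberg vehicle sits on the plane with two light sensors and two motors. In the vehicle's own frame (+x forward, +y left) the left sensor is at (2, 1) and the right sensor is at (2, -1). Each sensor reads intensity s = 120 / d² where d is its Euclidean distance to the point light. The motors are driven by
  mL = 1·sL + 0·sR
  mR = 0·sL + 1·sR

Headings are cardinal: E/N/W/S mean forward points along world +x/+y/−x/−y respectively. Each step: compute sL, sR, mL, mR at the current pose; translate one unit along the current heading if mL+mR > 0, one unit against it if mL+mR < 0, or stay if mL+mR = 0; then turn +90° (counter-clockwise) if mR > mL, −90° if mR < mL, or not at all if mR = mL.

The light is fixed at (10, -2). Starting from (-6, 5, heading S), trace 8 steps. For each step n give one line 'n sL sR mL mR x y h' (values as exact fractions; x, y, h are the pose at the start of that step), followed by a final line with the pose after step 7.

n=0: pose=(-6,5,S); sL=12/25, sR=60/157; mL=12/25, mR=60/157; mL+mR=3384/3925 → advance +1; mR−mL=-384/3925 → turn -1·90°
n=1: pose=(-6,4,W); sL=120/349, sR=120/373; mL=120/349, mR=120/373; mL+mR=86640/130177 → advance +1; mR−mL=-2880/130177 → turn -1·90°
n=2: pose=(-7,4,N); sL=30/97, sR=3/8; mL=30/97, mR=3/8; mL+mR=531/776 → advance +1; mR−mL=51/776 → turn +1·90°
n=3: pose=(-7,5,W); sL=120/397, sR=24/85; mL=120/397, mR=24/85; mL+mR=19728/33745 → advance +1; mR−mL=-672/33745 → turn -1·90°
n=4: pose=(-8,5,N); sL=60/221, sR=12/37; mL=60/221, mR=12/37; mL+mR=4872/8177 → advance +1; mR−mL=432/8177 → turn +1·90°
n=5: pose=(-8,6,W); sL=120/449, sR=120/481; mL=120/449, mR=120/481; mL+mR=111600/215969 → advance +1; mR−mL=-3840/215969 → turn -1·90°
n=6: pose=(-9,6,N); sL=6/25, sR=15/53; mL=6/25, mR=15/53; mL+mR=693/1325 → advance +1; mR−mL=57/1325 → turn +1·90°
n=7: pose=(-9,7,W); sL=24/101, sR=120/541; mL=24/101, mR=120/541; mL+mR=25104/54641 → advance +1; mR−mL=-864/54641 → turn -1·90°

0 12/25 60/157 12/25 60/157 -6 5 S
1 120/349 120/373 120/349 120/373 -6 4 W
2 30/97 3/8 30/97 3/8 -7 4 N
3 120/397 24/85 120/397 24/85 -7 5 W
4 60/221 12/37 60/221 12/37 -8 5 N
5 120/449 120/481 120/449 120/481 -8 6 W
6 6/25 15/53 6/25 15/53 -9 6 N
7 24/101 120/541 24/101 120/541 -9 7 W
final -10 7 N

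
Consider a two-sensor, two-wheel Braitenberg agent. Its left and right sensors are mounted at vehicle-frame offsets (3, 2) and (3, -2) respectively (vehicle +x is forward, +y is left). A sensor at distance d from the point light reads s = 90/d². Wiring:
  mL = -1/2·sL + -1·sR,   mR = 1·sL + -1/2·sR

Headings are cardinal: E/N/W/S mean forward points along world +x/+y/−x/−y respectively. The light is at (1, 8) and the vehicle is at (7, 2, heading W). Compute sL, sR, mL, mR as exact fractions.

left sensor world pos  = (4, 0); dL² = 73
right sensor world pos = (4, 4); dR² = 25
sL = 90/73 = 90/73
sR = 90/25 = 18/5
mL = -1/2·sL + -1·sR = -1539/365
mR = 1·sL + -1/2·sR = -207/365

90/73 18/5 -1539/365 -207/365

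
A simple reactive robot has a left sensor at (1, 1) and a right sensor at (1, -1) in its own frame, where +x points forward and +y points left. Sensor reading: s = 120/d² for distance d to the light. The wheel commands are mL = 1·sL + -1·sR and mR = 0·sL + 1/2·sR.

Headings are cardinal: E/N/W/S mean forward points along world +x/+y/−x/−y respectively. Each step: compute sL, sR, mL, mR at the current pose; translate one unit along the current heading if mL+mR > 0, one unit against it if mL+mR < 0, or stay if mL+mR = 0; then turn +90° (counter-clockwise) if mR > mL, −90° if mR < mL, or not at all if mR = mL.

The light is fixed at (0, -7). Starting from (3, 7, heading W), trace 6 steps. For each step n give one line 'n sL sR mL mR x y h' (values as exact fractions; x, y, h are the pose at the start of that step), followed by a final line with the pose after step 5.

0 120/173 120/229 6720/39617 60/229 3 7 W
1 60/89 12/17 -48/1513 6/17 2 7 S
2 24/41 40/51 -416/2091 20/51 2 6 E
3 3/5 30/53 9/265 15/53 3 6 N
4 120/173 120/229 6720/39617 60/229 3 7 W
5 60/89 12/17 -48/1513 6/17 2 7 S
final 2 6 E

n=0: pose=(3,7,W); sL=120/173, sR=120/229; mL=6720/39617, mR=60/229; mL+mR=17100/39617 → advance +1; mR−mL=3660/39617 → turn +1·90°
n=1: pose=(2,7,S); sL=60/89, sR=12/17; mL=-48/1513, mR=6/17; mL+mR=486/1513 → advance +1; mR−mL=582/1513 → turn +1·90°
n=2: pose=(2,6,E); sL=24/41, sR=40/51; mL=-416/2091, mR=20/51; mL+mR=404/2091 → advance +1; mR−mL=412/697 → turn +1·90°
n=3: pose=(3,6,N); sL=3/5, sR=30/53; mL=9/265, mR=15/53; mL+mR=84/265 → advance +1; mR−mL=66/265 → turn +1·90°
n=4: pose=(3,7,W); sL=120/173, sR=120/229; mL=6720/39617, mR=60/229; mL+mR=17100/39617 → advance +1; mR−mL=3660/39617 → turn +1·90°
n=5: pose=(2,7,S); sL=60/89, sR=12/17; mL=-48/1513, mR=6/17; mL+mR=486/1513 → advance +1; mR−mL=582/1513 → turn +1·90°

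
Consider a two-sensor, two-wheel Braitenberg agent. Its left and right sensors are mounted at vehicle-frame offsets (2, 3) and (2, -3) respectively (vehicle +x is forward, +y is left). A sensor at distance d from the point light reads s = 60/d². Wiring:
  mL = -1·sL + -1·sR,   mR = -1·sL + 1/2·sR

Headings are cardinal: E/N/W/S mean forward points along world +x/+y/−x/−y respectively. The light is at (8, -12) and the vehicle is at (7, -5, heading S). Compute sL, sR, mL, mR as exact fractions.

60/29 60/41 -4200/1189 -1590/1189

left sensor world pos  = (10, -7); dL² = 29
right sensor world pos = (4, -7); dR² = 41
sL = 60/29 = 60/29
sR = 60/41 = 60/41
mL = -1·sL + -1·sR = -4200/1189
mR = -1·sL + 1/2·sR = -1590/1189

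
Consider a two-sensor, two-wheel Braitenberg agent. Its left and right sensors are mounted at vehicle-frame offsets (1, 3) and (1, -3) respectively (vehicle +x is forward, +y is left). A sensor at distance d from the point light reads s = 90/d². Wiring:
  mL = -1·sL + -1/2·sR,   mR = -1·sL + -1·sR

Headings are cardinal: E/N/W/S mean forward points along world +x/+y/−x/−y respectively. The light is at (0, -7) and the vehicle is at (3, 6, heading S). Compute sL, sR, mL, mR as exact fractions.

left sensor world pos  = (6, 5); dL² = 180
right sensor world pos = (0, 5); dR² = 144
sL = 90/180 = 1/2
sR = 90/144 = 5/8
mL = -1·sL + -1/2·sR = -13/16
mR = -1·sL + -1·sR = -9/8

1/2 5/8 -13/16 -9/8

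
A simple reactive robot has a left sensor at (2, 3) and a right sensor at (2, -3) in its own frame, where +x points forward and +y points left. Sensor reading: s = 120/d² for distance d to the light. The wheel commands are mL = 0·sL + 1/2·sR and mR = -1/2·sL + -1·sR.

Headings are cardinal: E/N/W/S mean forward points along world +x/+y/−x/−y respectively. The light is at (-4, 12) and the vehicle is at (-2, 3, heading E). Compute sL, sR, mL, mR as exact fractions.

30/13 3/4 3/8 -99/52

left sensor world pos  = (0, 6); dL² = 52
right sensor world pos = (0, 0); dR² = 160
sL = 120/52 = 30/13
sR = 120/160 = 3/4
mL = 0·sL + 1/2·sR = 3/8
mR = -1/2·sL + -1·sR = -99/52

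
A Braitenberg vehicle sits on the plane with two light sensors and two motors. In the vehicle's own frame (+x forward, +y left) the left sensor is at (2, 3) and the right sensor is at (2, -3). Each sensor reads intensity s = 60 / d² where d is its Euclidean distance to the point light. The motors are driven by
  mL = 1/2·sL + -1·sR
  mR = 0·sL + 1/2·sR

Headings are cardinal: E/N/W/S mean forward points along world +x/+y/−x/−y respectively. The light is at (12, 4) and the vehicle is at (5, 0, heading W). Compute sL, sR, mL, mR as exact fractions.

left sensor world pos  = (3, -3); dL² = 130
right sensor world pos = (3, 3); dR² = 82
sL = 60/130 = 6/13
sR = 60/82 = 30/41
mL = 1/2·sL + -1·sR = -267/533
mR = 0·sL + 1/2·sR = 15/41

6/13 30/41 -267/533 15/41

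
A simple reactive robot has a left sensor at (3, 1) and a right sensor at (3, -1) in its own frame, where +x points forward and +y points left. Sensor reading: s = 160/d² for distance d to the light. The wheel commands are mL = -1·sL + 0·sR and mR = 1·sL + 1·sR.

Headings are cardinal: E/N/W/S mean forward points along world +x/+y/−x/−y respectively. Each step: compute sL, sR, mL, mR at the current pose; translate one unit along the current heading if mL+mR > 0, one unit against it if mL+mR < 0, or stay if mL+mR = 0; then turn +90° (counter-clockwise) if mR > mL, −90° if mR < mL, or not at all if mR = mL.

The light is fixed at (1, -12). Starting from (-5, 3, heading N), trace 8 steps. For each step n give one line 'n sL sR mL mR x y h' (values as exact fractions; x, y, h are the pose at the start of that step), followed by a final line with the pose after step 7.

n=0: pose=(-5,3,N); sL=160/373, sR=160/349; mL=-160/373, mR=115520/130177; mL+mR=160/349 → advance +1; mR−mL=171360/130177 → turn +1·90°
n=1: pose=(-5,4,W); sL=80/153, sR=16/37; mL=-80/153, mR=5408/5661; mL+mR=16/37 → advance +1; mR−mL=8368/5661 → turn +1·90°
n=2: pose=(-6,4,S); sL=32/41, sR=160/233; mL=-32/41, mR=14016/9553; mL+mR=160/233 → advance +1; mR−mL=21472/9553 → turn +1·90°
n=3: pose=(-6,3,E); sL=10/17, sR=40/53; mL=-10/17, mR=1210/901; mL+mR=40/53 → advance +1; mR−mL=1740/901 → turn +1·90°
n=4: pose=(-5,3,N); sL=160/373, sR=160/349; mL=-160/373, mR=115520/130177; mL+mR=160/349 → advance +1; mR−mL=171360/130177 → turn +1·90°
n=5: pose=(-5,4,W); sL=80/153, sR=16/37; mL=-80/153, mR=5408/5661; mL+mR=16/37 → advance +1; mR−mL=8368/5661 → turn +1·90°
n=6: pose=(-6,4,S); sL=32/41, sR=160/233; mL=-32/41, mR=14016/9553; mL+mR=160/233 → advance +1; mR−mL=21472/9553 → turn +1·90°
n=7: pose=(-6,3,E); sL=10/17, sR=40/53; mL=-10/17, mR=1210/901; mL+mR=40/53 → advance +1; mR−mL=1740/901 → turn +1·90°

0 160/373 160/349 -160/373 115520/130177 -5 3 N
1 80/153 16/37 -80/153 5408/5661 -5 4 W
2 32/41 160/233 -32/41 14016/9553 -6 4 S
3 10/17 40/53 -10/17 1210/901 -6 3 E
4 160/373 160/349 -160/373 115520/130177 -5 3 N
5 80/153 16/37 -80/153 5408/5661 -5 4 W
6 32/41 160/233 -32/41 14016/9553 -6 4 S
7 10/17 40/53 -10/17 1210/901 -6 3 E
final -5 3 N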